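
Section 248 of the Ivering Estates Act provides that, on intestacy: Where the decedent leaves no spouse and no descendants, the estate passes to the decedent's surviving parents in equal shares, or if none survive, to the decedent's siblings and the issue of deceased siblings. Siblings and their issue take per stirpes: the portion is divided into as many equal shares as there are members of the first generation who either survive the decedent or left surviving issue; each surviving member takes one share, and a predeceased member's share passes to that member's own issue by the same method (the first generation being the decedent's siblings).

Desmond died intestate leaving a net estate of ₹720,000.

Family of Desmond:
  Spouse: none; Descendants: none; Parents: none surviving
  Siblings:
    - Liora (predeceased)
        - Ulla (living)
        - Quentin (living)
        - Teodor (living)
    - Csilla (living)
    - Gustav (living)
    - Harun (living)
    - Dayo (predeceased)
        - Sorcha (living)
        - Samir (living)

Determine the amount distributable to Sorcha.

Sorcha receives ₹72,000.

The entire ₹720,000 passes to the siblings and their issue.
That amount (₹720,000) is divided into 5 shares of ₹144,000: Csilla, Gustav, and Harun each take ₹144,000; Liora's ₹144,000 share passes to Liora's issue; Dayo's ₹144,000 share passes to Dayo's issue.
Liora's share (₹144,000) is divided into 3 shares of ₹48,000: Ulla, Quentin, and Teodor each take ₹48,000.
Dayo's share (₹144,000) is divided into 2 shares of ₹72,000: Sorcha and Samir each take ₹72,000.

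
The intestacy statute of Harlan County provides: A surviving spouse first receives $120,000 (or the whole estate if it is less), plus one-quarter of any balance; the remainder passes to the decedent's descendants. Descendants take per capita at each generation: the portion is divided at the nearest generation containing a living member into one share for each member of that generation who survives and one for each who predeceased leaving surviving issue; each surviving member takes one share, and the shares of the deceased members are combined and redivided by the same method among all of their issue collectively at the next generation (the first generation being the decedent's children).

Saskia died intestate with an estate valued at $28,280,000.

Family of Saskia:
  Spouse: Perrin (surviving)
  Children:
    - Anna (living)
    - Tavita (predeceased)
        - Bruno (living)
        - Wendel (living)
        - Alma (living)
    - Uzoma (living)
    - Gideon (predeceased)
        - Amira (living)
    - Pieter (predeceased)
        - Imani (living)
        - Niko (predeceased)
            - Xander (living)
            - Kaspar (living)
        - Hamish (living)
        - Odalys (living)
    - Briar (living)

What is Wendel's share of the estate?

Perrin first takes $120,000, leaving a balance of $28,160,000. Perrin then takes one-quarter of the balance ($7,040,000), for a total of $7,160,000. The remaining $21,120,000 passes to the descendants.
The descendants' portion ($21,120,000) is divided at the children's generation into 6 shares of $3,520,000. Anna, Uzoma, and Briar each take $3,520,000. The 3 shares of the deceased (Tavita, Gideon, and Pieter) are combined into a pool of $10,560,000.
That pool ($10,560,000) is divided at the grandchildren's generation into 8 shares of $1,320,000. Bruno, Wendel, Alma, Amira, Imani, Hamish, and Odalys each take $1,320,000. The remaining share for the deceased Niko ($1,320,000) is carried to the next generation.
That pool ($1,320,000) is divided at the great-grandchildren's generation equally among Xander and Kaspar: $660,000 each.

Wendel receives $1,320,000.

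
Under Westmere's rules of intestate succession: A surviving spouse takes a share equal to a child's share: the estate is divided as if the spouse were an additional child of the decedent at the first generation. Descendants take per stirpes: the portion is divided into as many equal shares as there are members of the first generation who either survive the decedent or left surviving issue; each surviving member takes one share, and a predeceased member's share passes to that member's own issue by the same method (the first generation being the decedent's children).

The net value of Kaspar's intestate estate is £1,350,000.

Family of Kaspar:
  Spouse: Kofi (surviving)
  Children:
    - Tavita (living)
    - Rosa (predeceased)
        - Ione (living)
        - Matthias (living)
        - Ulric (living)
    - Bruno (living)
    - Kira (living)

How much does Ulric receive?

Ulric receives £90,000.

The spouse counts as an additional share at the children's level, so there are 5 primary shares of £270,000. Kofi takes one such share (£270,000).
The children's combined portion (£1,080,000) is divided into 4 shares of £270,000: Tavita, Bruno, and Kira each take £270,000; Rosa's £270,000 share passes to Rosa's issue.
Rosa's share (£270,000) is divided into 3 shares of £90,000: Ione, Matthias, and Ulric each take £90,000.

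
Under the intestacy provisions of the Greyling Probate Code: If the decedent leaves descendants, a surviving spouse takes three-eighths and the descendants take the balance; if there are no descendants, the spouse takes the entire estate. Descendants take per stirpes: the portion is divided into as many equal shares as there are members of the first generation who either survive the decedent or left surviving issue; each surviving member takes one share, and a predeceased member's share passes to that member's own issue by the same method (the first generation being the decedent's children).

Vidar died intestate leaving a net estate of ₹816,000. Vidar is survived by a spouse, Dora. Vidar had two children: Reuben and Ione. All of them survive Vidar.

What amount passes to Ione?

Dora takes three-eighths of ₹816,000 = ₹306,000. The remaining ₹510,000 passes to the descendants.
The descendants' portion (₹510,000) is divided into 2 shares of ₹255,000: Reuben and Ione each take ₹255,000.

Ione receives ₹255,000.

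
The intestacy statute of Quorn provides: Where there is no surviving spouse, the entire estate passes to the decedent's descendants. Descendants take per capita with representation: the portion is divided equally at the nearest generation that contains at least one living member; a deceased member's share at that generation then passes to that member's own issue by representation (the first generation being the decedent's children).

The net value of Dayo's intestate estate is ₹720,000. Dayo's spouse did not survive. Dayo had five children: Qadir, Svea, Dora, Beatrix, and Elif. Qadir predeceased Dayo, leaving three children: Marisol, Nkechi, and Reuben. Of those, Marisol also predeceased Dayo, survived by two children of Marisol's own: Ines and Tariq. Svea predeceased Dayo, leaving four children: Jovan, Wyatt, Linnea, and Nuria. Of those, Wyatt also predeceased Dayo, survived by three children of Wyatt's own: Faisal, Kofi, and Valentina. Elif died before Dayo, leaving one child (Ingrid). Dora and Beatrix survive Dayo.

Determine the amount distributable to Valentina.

The entire ₹720,000 passes to the descendants.
That amount (₹720,000) is divided into 5 shares of ₹144,000: Dora and Beatrix each take ₹144,000; Qadir's ₹144,000 share passes to Qadir's issue; Svea's ₹144,000 share passes to Svea's issue; Elif's ₹144,000 share passes to Elif's issue.
Qadir's share (₹144,000) is divided into 3 shares of ₹48,000: Nkechi and Reuben each take ₹48,000; Marisol's ₹48,000 share passes to Marisol's issue.
Marisol's share (₹48,000) is divided into 2 shares of ₹24,000: Ines and Tariq each take ₹24,000.
Svea's share (₹144,000) is divided into 4 shares of ₹36,000: Jovan, Linnea, and Nuria each take ₹36,000; Wyatt's ₹36,000 share passes to Wyatt's issue.
Wyatt's share (₹36,000) is divided into 3 shares of ₹12,000: Faisal, Kofi, and Valentina each take ₹12,000.
Elif's share (₹144,000) passes entirely to Ingrid.

Valentina receives ₹12,000.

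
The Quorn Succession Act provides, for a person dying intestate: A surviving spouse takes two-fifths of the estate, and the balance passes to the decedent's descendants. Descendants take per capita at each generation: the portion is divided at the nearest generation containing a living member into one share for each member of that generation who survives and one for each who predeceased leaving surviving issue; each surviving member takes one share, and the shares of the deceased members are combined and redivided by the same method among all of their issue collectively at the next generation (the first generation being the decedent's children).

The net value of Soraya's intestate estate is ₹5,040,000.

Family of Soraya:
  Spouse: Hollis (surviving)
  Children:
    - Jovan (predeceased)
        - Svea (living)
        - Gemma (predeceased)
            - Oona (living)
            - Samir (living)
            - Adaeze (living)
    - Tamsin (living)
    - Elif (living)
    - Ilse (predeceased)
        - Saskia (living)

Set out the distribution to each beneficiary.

Hollis: ₹2,016,000; Svea: ₹504,000; Oona: ₹168,000; Samir: ₹168,000; Adaeze: ₹168,000; Tamsin: ₹756,000; Elif: ₹756,000; Saskia: ₹504,000

Hollis takes two-fifths of ₹5,040,000 = ₹2,016,000. The remaining ₹3,024,000 passes to the descendants.
The descendants' portion (₹3,024,000) is divided at the children's generation into 4 shares of ₹756,000. Tamsin and Elif each take ₹756,000. The 2 shares of the deceased (Jovan and Ilse) are combined into a pool of ₹1,512,000.
That pool (₹1,512,000) is divided at the grandchildren's generation into 3 shares of ₹504,000. Svea and Saskia each take ₹504,000. The remaining share for the deceased Gemma (₹504,000) is carried to the next generation.
That pool (₹504,000) is divided at the great-grandchildren's generation equally among Oona, Samir, and Adaeze: ₹168,000 each.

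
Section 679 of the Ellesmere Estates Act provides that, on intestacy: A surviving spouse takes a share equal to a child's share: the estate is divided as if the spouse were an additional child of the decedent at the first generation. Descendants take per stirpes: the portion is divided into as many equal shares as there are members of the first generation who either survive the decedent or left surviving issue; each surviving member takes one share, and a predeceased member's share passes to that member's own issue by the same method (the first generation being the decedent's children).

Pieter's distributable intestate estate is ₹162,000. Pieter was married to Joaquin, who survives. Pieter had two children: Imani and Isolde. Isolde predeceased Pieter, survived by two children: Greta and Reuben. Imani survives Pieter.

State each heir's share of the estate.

The spouse counts as an additional share at the children's level, so there are 3 primary shares of ₹54,000. Joaquin takes one such share (₹54,000).
The children's combined portion (₹108,000) is divided into 2 shares of ₹54,000: Imani takes ₹54,000; Isolde's ₹54,000 share passes to Isolde's issue.
Isolde's share (₹54,000) is divided into 2 shares of ₹27,000: Greta and Reuben each take ₹27,000.

Joaquin: ₹54,000; Imani: ₹54,000; Greta: ₹27,000; Reuben: ₹27,000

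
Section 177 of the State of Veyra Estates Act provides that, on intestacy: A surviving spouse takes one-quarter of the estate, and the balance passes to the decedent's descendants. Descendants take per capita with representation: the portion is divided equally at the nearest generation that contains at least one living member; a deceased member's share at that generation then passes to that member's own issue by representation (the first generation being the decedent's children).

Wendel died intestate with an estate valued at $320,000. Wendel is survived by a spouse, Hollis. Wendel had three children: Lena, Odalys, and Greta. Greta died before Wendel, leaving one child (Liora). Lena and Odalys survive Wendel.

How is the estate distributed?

Hollis: $80,000; Lena: $80,000; Odalys: $80,000; Liora: $80,000

Hollis takes one-quarter of $320,000 = $80,000. The remaining $240,000 passes to the descendants.
The descendants' portion ($240,000) is divided into 3 shares of $80,000: Lena and Odalys each take $80,000; Greta's $80,000 share passes to Greta's issue.
Greta's share ($80,000) passes entirely to Liora.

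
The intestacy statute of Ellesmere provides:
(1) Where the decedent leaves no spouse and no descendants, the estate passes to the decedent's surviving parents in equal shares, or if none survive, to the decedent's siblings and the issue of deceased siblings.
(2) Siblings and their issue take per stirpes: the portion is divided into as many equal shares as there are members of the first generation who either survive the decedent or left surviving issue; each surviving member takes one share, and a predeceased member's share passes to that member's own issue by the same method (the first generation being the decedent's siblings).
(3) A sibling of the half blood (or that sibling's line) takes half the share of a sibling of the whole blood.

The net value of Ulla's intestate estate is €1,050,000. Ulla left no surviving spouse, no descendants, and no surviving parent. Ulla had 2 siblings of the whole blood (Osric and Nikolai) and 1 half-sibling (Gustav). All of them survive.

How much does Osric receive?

The entire €1,050,000 passes to the siblings and their issue.
Counting each half-blood sibling's line as half a unit, there are 5/2 units in €1,050,000, so one unit is €420,000. Whole-blood lines (Osric and Nikolai) take €420,000 each; half-blood lines (Gustav) take €210,000 each.

Osric receives €420,000.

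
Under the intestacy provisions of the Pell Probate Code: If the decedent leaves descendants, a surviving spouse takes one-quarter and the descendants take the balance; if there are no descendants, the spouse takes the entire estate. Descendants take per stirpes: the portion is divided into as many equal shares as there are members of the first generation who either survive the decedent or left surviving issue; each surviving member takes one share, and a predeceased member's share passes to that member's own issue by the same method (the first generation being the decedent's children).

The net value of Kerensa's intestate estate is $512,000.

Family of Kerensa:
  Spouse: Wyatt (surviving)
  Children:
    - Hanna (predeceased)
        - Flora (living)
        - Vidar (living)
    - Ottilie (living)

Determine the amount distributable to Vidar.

Wyatt takes one-quarter of $512,000 = $128,000. The remaining $384,000 passes to the descendants.
The descendants' portion ($384,000) is divided into 2 shares of $192,000: Ottilie takes $192,000; Hanna's $192,000 share passes to Hanna's issue.
Hanna's share ($192,000) is divided into 2 shares of $96,000: Flora and Vidar each take $96,000.

Vidar receives $96,000.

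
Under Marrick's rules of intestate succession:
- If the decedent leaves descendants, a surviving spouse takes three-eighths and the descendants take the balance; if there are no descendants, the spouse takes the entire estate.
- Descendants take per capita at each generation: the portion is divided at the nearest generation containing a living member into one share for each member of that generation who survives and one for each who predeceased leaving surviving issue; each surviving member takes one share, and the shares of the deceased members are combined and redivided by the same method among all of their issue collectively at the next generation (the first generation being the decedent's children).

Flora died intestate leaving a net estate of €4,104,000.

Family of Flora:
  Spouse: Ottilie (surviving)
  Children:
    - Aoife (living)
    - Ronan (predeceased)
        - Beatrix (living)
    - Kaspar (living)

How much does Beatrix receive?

Beatrix receives €855,000.

Ottilie takes three-eighths of €4,104,000 = €1,539,000. The remaining €2,565,000 passes to the descendants.
The descendants' portion (€2,565,000) is divided at the children's generation into 3 shares of €855,000. Aoife and Kaspar each take €855,000. The remaining share for the deceased Ronan (€855,000) is carried to the next generation.
That pool (€855,000) passes entirely to Beatrix, the sole taker at the grandchildren's generation.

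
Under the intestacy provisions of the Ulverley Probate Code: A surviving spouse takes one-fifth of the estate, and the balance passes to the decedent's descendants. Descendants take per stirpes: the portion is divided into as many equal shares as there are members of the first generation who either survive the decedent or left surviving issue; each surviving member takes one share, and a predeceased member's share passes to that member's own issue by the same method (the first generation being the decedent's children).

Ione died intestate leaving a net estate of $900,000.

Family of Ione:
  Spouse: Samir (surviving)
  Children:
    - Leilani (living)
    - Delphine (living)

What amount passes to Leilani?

Samir takes one-fifth of $900,000 = $180,000. The remaining $720,000 passes to the descendants.
The descendants' portion ($720,000) is divided into 2 shares of $360,000: Leilani and Delphine each take $360,000.

Leilani receives $360,000.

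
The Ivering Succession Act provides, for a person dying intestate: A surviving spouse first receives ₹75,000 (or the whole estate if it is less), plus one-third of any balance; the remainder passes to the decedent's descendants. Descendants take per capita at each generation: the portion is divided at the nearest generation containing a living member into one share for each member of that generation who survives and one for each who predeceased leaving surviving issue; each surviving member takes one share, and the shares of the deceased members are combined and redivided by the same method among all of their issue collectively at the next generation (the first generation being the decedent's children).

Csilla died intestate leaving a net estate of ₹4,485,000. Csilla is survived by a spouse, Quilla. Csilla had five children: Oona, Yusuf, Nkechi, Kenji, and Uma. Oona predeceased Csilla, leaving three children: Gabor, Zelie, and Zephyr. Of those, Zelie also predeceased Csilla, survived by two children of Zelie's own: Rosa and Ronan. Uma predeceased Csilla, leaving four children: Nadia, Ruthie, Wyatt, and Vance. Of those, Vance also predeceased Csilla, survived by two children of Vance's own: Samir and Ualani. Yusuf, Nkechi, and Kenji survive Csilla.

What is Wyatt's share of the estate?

Wyatt receives ₹168,000.

Quilla first takes ₹75,000, leaving a balance of ₹4,410,000. Quilla then takes one-third of the balance (₹1,470,000), for a total of ₹1,545,000. The remaining ₹2,940,000 passes to the descendants.
The descendants' portion (₹2,940,000) is divided at the children's generation into 5 shares of ₹588,000. Yusuf, Nkechi, and Kenji each take ₹588,000. The 2 shares of the deceased (Oona and Uma) are combined into a pool of ₹1,176,000.
That pool (₹1,176,000) is divided at the grandchildren's generation into 7 shares of ₹168,000. Gabor, Zephyr, Nadia, Ruthie, and Wyatt each take ₹168,000. The 2 shares of the deceased (Zelie and Vance) are combined into a pool of ₹336,000.
That pool (₹336,000) is divided at the great-grandchildren's generation equally among Rosa, Ronan, Samir, and Ualani: ₹84,000 each.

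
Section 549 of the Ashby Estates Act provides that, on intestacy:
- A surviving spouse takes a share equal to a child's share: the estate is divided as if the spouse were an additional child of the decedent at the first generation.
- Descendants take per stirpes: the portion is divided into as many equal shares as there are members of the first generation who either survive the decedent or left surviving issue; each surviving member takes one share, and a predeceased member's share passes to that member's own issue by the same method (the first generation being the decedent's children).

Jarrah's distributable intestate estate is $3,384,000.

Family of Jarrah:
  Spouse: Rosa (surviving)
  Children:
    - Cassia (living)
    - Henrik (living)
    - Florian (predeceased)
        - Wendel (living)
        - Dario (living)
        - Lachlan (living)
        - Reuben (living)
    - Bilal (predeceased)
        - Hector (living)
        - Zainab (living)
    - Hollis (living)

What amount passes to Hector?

Hector receives $282,000.

The spouse counts as an additional share at the children's level, so there are 6 primary shares of $564,000. Rosa takes one such share ($564,000).
The children's combined portion ($2,820,000) is divided into 5 shares of $564,000: Cassia, Henrik, and Hollis each take $564,000; Florian's $564,000 share passes to Florian's issue; Bilal's $564,000 share passes to Bilal's issue.
Florian's share ($564,000) is divided into 4 shares of $141,000: Wendel, Dario, Lachlan, and Reuben each take $141,000.
Bilal's share ($564,000) is divided into 2 shares of $282,000: Hector and Zainab each take $282,000.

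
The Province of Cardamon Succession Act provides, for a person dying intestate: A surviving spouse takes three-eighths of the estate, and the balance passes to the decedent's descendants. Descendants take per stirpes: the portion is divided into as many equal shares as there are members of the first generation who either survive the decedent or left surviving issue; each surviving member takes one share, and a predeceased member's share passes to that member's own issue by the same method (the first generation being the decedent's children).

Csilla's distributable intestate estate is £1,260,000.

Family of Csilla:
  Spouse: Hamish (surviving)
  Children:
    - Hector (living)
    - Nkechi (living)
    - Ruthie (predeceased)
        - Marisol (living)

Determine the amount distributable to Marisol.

Marisol receives £262,500.

Hamish takes three-eighths of £1,260,000 = £472,500. The remaining £787,500 passes to the descendants.
The descendants' portion (£787,500) is divided into 3 shares of £262,500: Hector and Nkechi each take £262,500; Ruthie's £262,500 share passes to Ruthie's issue.
Ruthie's share (£262,500) passes entirely to Marisol.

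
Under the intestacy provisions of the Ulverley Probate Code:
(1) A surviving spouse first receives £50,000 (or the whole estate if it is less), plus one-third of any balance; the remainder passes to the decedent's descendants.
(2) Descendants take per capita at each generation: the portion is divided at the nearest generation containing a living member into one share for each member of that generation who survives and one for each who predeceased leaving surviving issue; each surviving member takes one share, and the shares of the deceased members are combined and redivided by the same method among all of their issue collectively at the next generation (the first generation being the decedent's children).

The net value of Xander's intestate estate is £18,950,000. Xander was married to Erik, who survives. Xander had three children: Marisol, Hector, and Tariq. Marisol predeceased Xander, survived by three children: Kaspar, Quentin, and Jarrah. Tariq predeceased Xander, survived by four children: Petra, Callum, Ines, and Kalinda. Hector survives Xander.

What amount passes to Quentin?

Quentin receives £1,200,000.

Erik first takes £50,000, leaving a balance of £18,900,000. Erik then takes one-third of the balance (£6,300,000), for a total of £6,350,000. The remaining £12,600,000 passes to the descendants.
The descendants' portion (£12,600,000) is divided at the children's generation into 3 shares of £4,200,000. Hector takes £4,200,000. The 2 shares of the deceased (Marisol and Tariq) are combined into a pool of £8,400,000.
That pool (£8,400,000) is divided at the grandchildren's generation equally among Kaspar, Quentin, Jarrah, Petra, Callum, Ines, and Kalinda: £1,200,000 each.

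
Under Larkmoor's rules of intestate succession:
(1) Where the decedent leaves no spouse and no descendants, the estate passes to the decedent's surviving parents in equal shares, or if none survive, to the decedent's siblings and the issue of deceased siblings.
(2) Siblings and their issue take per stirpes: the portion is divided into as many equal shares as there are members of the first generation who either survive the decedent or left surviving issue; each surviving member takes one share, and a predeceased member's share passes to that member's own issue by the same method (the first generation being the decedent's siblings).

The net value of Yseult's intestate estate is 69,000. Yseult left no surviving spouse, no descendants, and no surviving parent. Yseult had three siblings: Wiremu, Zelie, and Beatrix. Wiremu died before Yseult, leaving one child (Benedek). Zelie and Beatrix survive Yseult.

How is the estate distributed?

Benedek: 23,000; Zelie: 23,000; Beatrix: 23,000

The entire 69,000 passes to the siblings and their issue.
That amount (69,000) is divided into 3 shares of 23,000: Zelie and Beatrix each take 23,000; Wiremu's 23,000 share passes to Wiremu's issue.
Wiremu's share (23,000) passes entirely to Benedek.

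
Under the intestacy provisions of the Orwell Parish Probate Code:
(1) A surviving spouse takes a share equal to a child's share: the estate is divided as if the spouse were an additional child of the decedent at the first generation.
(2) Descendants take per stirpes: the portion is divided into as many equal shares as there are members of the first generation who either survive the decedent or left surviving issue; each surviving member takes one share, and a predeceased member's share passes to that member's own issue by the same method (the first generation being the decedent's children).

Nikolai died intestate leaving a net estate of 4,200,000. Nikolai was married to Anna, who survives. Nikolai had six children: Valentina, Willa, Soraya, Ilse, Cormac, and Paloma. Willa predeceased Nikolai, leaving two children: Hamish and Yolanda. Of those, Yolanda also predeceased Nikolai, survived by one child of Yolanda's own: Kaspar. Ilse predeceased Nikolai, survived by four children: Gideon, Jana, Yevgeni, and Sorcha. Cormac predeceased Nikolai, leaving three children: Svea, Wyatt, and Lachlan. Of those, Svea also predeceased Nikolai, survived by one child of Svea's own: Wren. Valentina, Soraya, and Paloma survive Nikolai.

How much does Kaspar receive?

Kaspar receives 300,000.

The spouse counts as an additional share at the children's level, so there are 7 primary shares of 600,000. Anna takes one such share (600,000).
The children's combined portion (3,600,000) is divided into 6 shares of 600,000: Valentina, Soraya, and Paloma each take 600,000; Willa's 600,000 share passes to Willa's issue; Ilse's 600,000 share passes to Ilse's issue; Cormac's 600,000 share passes to Cormac's issue.
Willa's share (600,000) is divided into 2 shares of 300,000: Hamish takes 300,000; Yolanda's 300,000 share passes to Yolanda's issue.
Yolanda's share (300,000) passes entirely to Kaspar.
Ilse's share (600,000) is divided into 4 shares of 150,000: Gideon, Jana, Yevgeni, and Sorcha each take 150,000.
Cormac's share (600,000) is divided into 3 shares of 200,000: Wyatt and Lachlan each take 200,000; Svea's 200,000 share passes to Svea's issue.
Svea's share (200,000) passes entirely to Wren.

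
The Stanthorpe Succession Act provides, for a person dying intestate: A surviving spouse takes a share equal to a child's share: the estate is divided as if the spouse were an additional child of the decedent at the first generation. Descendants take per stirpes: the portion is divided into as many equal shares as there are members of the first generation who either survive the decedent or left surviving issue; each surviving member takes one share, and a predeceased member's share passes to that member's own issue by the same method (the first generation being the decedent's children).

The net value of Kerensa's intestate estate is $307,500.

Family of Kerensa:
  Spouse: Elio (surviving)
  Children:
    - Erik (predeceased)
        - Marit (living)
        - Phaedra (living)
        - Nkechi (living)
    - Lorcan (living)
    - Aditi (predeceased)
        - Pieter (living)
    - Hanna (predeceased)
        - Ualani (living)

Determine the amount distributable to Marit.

The spouse counts as an additional share at the children's level, so there are 5 primary shares of $61,500. Elio takes one such share ($61,500).
The children's combined portion ($246,000) is divided into 4 shares of $61,500: Lorcan takes $61,500; Erik's $61,500 share passes to Erik's issue; Aditi's $61,500 share passes to Aditi's issue; Hanna's $61,500 share passes to Hanna's issue.
Erik's share ($61,500) is divided into 3 shares of $20,500: Marit, Phaedra, and Nkechi each take $20,500.
Aditi's share ($61,500) passes entirely to Pieter.
Hanna's share ($61,500) passes entirely to Ualani.

Marit receives $20,500.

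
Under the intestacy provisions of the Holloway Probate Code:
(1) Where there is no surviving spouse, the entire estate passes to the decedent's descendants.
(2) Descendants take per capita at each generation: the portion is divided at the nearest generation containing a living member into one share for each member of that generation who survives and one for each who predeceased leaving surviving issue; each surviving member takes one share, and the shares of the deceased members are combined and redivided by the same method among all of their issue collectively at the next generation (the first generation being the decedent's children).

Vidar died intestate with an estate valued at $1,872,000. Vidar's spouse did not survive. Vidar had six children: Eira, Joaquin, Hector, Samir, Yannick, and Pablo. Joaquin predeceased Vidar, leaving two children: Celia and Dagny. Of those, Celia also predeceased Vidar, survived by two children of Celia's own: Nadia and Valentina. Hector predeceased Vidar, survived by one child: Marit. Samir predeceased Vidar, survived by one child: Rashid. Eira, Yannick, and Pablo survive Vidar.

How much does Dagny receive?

The entire $1,872,000 passes to the descendants.
That amount ($1,872,000) is divided at the children's generation into 6 shares of $312,000. Eira, Yannick, and Pablo each take $312,000. The 3 shares of the deceased (Joaquin, Hector, and Samir) are combined into a pool of $936,000.
That pool ($936,000) is divided at the grandchildren's generation into 4 shares of $234,000. Dagny, Marit, and Rashid each take $234,000. The remaining share for the deceased Celia ($234,000) is carried to the next generation.
That pool ($234,000) is divided at the great-grandchildren's generation equally among Nadia and Valentina: $117,000 each.

Dagny receives $234,000.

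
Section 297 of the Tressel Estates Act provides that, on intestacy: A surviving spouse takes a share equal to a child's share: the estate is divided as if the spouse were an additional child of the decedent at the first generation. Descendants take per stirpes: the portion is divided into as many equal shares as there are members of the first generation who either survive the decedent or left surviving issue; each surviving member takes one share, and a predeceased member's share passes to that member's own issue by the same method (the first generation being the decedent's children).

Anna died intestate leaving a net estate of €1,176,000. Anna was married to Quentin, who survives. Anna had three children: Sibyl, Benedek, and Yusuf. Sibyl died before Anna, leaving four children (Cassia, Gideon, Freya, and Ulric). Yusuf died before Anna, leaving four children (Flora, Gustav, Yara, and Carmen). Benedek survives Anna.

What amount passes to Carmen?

The spouse counts as an additional share at the children's level, so there are 4 primary shares of €294,000. Quentin takes one such share (€294,000).
The children's combined portion (€882,000) is divided into 3 shares of €294,000: Benedek takes €294,000; Sibyl's €294,000 share passes to Sibyl's issue; Yusuf's €294,000 share passes to Yusuf's issue.
Sibyl's share (€294,000) is divided into 4 shares of €73,500: Cassia, Gideon, Freya, and Ulric each take €73,500.
Yusuf's share (€294,000) is divided into 4 shares of €73,500: Flora, Gustav, Yara, and Carmen each take €73,500.

Carmen receives €73,500.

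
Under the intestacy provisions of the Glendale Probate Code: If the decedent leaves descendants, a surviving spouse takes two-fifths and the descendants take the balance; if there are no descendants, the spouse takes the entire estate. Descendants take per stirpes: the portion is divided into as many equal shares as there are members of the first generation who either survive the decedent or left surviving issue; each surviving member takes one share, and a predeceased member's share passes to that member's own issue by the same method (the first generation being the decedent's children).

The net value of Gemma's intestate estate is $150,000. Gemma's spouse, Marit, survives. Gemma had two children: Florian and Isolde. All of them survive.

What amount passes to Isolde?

Marit takes two-fifths of $150,000 = $60,000. The remaining $90,000 passes to the descendants.
The descendants' portion ($90,000) is divided into 2 shares of $45,000: Florian and Isolde each take $45,000.

Isolde receives $45,000.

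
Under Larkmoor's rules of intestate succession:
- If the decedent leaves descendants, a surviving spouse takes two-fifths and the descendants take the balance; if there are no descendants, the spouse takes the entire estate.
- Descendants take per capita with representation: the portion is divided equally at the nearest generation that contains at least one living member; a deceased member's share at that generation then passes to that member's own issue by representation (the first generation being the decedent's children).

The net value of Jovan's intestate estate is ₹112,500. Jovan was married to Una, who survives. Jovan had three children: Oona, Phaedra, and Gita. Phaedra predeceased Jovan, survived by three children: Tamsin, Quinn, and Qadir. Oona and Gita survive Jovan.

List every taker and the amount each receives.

Una: ₹45,000; Oona: ₹22,500; Tamsin: ₹7,500; Quinn: ₹7,500; Qadir: ₹7,500; Gita: ₹22,500

Una takes two-fifths of ₹112,500 = ₹45,000. The remaining ₹67,500 passes to the descendants.
The descendants' portion (₹67,500) is divided into 3 shares of ₹22,500: Oona and Gita each take ₹22,500; Phaedra's ₹22,500 share passes to Phaedra's issue.
Phaedra's share (₹22,500) is divided into 3 shares of ₹7,500: Tamsin, Quinn, and Qadir each take ₹7,500.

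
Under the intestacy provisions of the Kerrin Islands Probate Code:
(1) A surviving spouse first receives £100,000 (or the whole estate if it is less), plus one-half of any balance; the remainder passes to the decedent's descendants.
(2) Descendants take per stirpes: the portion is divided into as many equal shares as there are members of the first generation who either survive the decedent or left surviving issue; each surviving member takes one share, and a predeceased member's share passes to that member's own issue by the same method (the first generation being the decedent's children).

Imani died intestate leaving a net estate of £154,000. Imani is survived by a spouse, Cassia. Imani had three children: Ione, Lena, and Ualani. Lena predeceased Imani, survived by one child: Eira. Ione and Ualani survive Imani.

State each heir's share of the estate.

Cassia first takes £100,000, leaving a balance of £54,000. Cassia then takes one-half of the balance (£27,000), for a total of £127,000. The remaining £27,000 passes to the descendants.
The descendants' portion (£27,000) is divided into 3 shares of £9,000: Ione and Ualani each take £9,000; Lena's £9,000 share passes to Lena's issue.
Lena's share (£9,000) passes entirely to Eira.

Cassia: £127,000; Ione: £9,000; Eira: £9,000; Ualani: £9,000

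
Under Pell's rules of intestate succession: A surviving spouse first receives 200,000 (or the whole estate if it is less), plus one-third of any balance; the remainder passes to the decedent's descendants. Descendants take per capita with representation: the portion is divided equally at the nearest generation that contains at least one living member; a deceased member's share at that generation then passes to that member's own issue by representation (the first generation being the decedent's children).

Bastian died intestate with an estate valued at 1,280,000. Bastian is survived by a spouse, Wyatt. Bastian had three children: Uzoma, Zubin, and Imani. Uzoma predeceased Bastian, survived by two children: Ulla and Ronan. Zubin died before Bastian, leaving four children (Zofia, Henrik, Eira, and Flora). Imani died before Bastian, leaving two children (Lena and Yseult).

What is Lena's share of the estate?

Lena receives 90,000.

Wyatt first takes 200,000, leaving a balance of 1,080,000. Wyatt then takes one-third of the balance (360,000), for a total of 560,000. The remaining 720,000 passes to the descendants.
No child survives, so the initial division is made at the grandchildren's generation.
The descendants' portion (720,000) is divided into 8 shares of 90,000: Ulla, Ronan, Zofia, Henrik, Eira, Flora, Lena, and Yseult each take 90,000.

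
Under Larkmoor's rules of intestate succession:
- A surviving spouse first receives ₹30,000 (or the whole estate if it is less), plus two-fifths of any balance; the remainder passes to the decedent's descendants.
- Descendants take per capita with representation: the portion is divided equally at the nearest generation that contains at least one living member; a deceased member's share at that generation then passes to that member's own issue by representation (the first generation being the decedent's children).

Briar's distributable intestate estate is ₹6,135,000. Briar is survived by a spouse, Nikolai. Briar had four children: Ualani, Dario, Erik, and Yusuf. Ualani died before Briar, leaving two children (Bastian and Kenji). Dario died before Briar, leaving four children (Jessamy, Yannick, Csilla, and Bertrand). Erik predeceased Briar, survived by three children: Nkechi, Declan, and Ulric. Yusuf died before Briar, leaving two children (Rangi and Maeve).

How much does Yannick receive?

Nikolai first takes ₹30,000, leaving a balance of ₹6,105,000. Nikolai then takes two-fifths of the balance (₹2,442,000), for a total of ₹2,472,000. The remaining ₹3,663,000 passes to the descendants.
No child survives, so the initial division is made at the grandchildren's generation.
The descendants' portion (₹3,663,000) is divided into 11 shares of ₹333,000: Bastian, Kenji, Jessamy, Yannick, Csilla, Bertrand, Nkechi, Declan, Ulric, Rangi, and Maeve each take ₹333,000.

Yannick receives ₹333,000.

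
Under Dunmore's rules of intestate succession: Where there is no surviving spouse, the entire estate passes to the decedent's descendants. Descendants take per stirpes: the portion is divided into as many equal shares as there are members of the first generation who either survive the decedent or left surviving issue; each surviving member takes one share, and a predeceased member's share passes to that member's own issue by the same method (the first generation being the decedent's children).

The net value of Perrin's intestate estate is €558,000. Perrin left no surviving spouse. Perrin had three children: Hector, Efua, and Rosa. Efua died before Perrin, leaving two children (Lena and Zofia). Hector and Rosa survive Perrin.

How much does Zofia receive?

The entire €558,000 passes to the descendants.
That amount (€558,000) is divided into 3 shares of €186,000: Hector and Rosa each take €186,000; Efua's €186,000 share passes to Efua's issue.
Efua's share (€186,000) is divided into 2 shares of €93,000: Lena and Zofia each take €93,000.

Zofia receives €93,000.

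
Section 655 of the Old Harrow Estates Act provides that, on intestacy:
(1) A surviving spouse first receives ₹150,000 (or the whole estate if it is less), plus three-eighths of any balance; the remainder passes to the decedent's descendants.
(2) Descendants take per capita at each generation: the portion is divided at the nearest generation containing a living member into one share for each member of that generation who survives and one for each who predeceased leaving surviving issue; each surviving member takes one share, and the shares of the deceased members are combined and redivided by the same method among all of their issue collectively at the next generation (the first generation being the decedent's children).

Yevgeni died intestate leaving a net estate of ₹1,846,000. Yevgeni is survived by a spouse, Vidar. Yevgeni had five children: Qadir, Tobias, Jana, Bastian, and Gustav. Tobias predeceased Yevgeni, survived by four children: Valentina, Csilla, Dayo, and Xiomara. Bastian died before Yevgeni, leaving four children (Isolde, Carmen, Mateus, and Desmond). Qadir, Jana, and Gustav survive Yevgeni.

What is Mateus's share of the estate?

Mateus receives ₹53,000.

Vidar first takes ₹150,000, leaving a balance of ₹1,696,000. Vidar then takes three-eighths of the balance (₹636,000), for a total of ₹786,000. The remaining ₹1,060,000 passes to the descendants.
The descendants' portion (₹1,060,000) is divided at the children's generation into 5 shares of ₹212,000. Qadir, Jana, and Gustav each take ₹212,000. The 2 shares of the deceased (Tobias and Bastian) are combined into a pool of ₹424,000.
That pool (₹424,000) is divided at the grandchildren's generation equally among Valentina, Csilla, Dayo, Xiomara, Isolde, Carmen, Mateus, and Desmond: ₹53,000 each.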